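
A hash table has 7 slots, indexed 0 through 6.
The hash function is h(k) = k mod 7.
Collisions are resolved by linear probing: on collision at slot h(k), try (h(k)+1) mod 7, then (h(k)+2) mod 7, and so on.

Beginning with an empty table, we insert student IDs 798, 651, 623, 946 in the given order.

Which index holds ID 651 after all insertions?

798: h=0 => slot 0
651: h=0, probe 0,1 => slot 1
623: h=0, probe 0,1,2 => slot 2
946: h=1, probe 1,2,3 => slot 3
Table: [798, 651, 623, 946, ∅, ∅, ∅]

1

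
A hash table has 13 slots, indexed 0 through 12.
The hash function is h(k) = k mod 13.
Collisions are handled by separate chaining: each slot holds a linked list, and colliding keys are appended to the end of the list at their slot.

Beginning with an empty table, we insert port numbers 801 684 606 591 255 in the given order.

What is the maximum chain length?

4

Insert 801: h=8, bucket 8 empty → new chain.
Insert 684: h=8, bucket 8 nonempty → append to chain.
Insert 606: h=8, bucket 8 nonempty → append to chain.
Insert 591: h=6, bucket 6 empty → new chain.
Insert 255: h=8, bucket 8 nonempty → append to chain.
Final buckets:
0: ∅
1: ∅
2: ∅
3: ∅
4: ∅
5: ∅
6: 591
7: ∅
8: 801 -> 684 -> 606 -> 255
9: ∅
10: ∅
11: ∅
12: ∅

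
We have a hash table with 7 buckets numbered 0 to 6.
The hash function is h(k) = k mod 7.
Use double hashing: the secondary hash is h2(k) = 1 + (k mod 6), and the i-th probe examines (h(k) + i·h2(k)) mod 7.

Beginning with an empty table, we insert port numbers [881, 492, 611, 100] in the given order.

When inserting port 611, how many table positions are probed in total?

881 hashes to 6; slot 6 is free => place at 6.
492 hashes to 2; slot 2 is free => place at 2.
611 hashes to 2, h2=6; 2 taken => place at 1.
100 hashes to 2, h2=5; 2 taken => place at 0.
Table: [100, 611, 492, _, _, _, 881]

2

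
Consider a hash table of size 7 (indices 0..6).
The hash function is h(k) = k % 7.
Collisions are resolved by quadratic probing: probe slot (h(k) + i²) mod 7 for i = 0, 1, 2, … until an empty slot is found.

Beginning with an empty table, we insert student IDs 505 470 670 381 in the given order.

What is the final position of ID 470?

2

505: h=1 => slot 1
470: h=1, probe 1,2 => slot 2
670: h=5 => slot 5
381: h=3 => slot 3
Table: [-, 505, 470, 381, -, 670, -]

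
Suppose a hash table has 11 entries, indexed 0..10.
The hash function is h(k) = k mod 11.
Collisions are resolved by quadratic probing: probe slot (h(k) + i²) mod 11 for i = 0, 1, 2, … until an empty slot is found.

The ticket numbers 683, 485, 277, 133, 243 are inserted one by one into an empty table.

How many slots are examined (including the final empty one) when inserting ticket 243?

4

683 hashes to 1; slot 1 is free → place at 1.
485 hashes to 1; 1 taken → place at 2.
277 hashes to 2; 2 taken → place at 3.
133 hashes to 1; 1,2 taken → place at 5.
243 hashes to 1; 1,2,5 taken → place at 10.
Table: [-, 683, 485, 277, -, 133, -, -, -, -, 243]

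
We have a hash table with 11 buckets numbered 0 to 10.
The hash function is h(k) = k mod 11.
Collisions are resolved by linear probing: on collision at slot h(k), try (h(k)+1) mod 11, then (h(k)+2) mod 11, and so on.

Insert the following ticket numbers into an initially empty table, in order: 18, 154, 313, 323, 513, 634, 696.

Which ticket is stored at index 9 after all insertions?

18: h=7 → slot 7
154: h=0 → slot 0
313: h=5 → slot 5
323: h=4 → slot 4
513: h=7, probe 7,8 → slot 8
634: h=7, probe 7,8,9 → slot 9
696: h=3 → slot 3
Table: [154, -, -, 696, 323, 313, -, 18, 513, 634, -]

634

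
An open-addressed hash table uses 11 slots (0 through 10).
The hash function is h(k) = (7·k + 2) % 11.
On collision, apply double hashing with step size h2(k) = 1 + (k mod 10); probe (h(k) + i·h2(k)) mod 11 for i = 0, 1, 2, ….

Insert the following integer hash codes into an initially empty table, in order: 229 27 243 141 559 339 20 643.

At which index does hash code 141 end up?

229: h=10 => slot 10
27: h=4 => slot 4
243: h=9 => slot 9
141: h=10, h2=2, probe 10,1 => slot 1
559: h=10, h2=10, probe 10,9,8 => slot 8
339: h=10, h2=10, probe 10,9,8,7 => slot 7
20: h=10, h2=1, probe 10,0 => slot 0
643: h=4, h2=4, probe 4,8,1,5 => slot 5
Table: [20, 141, ∅, ∅, 27, 643, ∅, 339, 559, 243, 229]

1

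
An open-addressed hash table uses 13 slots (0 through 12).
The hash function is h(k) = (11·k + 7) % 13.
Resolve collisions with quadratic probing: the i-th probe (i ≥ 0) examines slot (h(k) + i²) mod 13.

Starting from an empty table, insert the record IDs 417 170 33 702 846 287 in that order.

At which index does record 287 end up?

1

417 hashes to 5; slot 5 is free → place at 5.
170 hashes to 5; 5 taken → place at 6.
33 hashes to 6; 6 taken → place at 7.
702 hashes to 7; 7 taken → place at 8.
846 hashes to 5; 5,6 taken → place at 9.
287 hashes to 5; 5,6,9 taken → place at 1.
Table: [∅, 287, ∅, ∅, ∅, 417, 170, 33, 702, 846, ∅, ∅, ∅]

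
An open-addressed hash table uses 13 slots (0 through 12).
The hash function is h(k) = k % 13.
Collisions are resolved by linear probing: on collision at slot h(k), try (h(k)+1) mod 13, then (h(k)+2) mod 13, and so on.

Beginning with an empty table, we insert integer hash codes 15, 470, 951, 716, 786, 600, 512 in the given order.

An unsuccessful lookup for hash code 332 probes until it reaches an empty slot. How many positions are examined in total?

15 hashes to 2; slot 2 is free → place at 2.
470 hashes to 2; 2 taken → place at 3.
951 hashes to 2; 2,3 taken → place at 4.
716 hashes to 1; slot 1 is free → place at 1.
786 hashes to 6; slot 6 is free → place at 6.
600 hashes to 2; 2,3,4 taken → place at 5.
512 hashes to 5; 5,6 taken → place at 7.
Table: [_, 716, 15, 470, 951, 600, 786, 512, _, _, _, _, _]
Lookup 332: h=7, probe 7,8 → slot 8 empty, not found.

2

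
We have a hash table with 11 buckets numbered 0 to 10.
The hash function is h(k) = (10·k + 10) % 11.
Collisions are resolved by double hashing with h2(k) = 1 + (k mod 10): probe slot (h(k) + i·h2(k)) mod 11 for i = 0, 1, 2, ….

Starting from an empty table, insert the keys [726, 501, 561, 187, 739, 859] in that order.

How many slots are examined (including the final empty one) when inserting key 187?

2

726 hashes to 10; slot 10 is free → place at 10.
501 hashes to 4; slot 4 is free → place at 4.
561 hashes to 10, h2=2; 10 taken → place at 1.
187 hashes to 10, h2=8; 10 taken → place at 7.
739 hashes to 8; slot 8 is free → place at 8.
859 hashes to 9; slot 9 is free → place at 9.
Table: [—, 561, —, —, 501, —, —, 187, 739, 859, 726]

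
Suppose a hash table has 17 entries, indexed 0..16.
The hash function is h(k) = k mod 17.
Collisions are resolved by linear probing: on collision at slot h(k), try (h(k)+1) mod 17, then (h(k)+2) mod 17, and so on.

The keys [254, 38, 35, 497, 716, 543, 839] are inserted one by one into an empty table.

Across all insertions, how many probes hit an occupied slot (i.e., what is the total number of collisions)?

254: h=16 -> slot 16
38: h=4 -> slot 4
35: h=1 -> slot 1
497: h=4, probe 4,5 -> slot 5
716: h=2 -> slot 2
543: h=16, probe 16,0 -> slot 0
839: h=6 -> slot 6
Table: [543, 35, 716, ., 38, 497, 839, ., ., ., ., ., ., ., ., ., 254]

2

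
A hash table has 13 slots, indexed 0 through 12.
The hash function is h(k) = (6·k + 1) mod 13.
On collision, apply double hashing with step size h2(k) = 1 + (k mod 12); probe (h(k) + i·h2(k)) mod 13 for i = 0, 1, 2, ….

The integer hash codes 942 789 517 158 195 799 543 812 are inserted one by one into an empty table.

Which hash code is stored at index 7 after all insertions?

942: h=11 -> slot 11
789: h=3 -> slot 3
517: h=9 -> slot 9
158: h=0 -> slot 0
195: h=1 -> slot 1
799: h=11, h2=8, probe 11,6 -> slot 6
543: h=9, h2=4, probe 9,0,4 -> slot 4
812: h=11, h2=9, probe 11,7 -> slot 7
Table: [158, 195, —, 789, 543, —, 799, 812, —, 517, —, 942, —]

812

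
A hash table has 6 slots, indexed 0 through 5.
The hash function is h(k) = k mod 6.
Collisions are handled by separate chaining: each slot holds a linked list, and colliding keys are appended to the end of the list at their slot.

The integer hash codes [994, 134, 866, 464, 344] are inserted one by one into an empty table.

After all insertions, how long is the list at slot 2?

4

Insert 994: h=4, bucket 4 empty → new chain.
Insert 134: h=2, bucket 2 empty → new chain.
Insert 866: h=2, bucket 2 nonempty → append to chain.
Insert 464: h=2, bucket 2 nonempty → append to chain.
Insert 344: h=2, bucket 2 nonempty → append to chain.
Final buckets:
0: .
1: .
2: 134 -> 866 -> 464 -> 344
3: .
4: 994
5: .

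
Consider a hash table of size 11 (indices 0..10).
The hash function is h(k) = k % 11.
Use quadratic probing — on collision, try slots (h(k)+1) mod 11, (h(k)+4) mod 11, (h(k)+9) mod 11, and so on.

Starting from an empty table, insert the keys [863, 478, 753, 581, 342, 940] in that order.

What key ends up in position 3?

Insert 863: h=5, slot 5 empty -> index 5.
Insert 478: h=5, slot 5 occupied -> index 6.
Insert 753: h=5, slots 5,6 occupied -> index 9.
Insert 581: h=9, slot 9 occupied -> index 10.
Insert 342: h=1, slot 1 empty -> index 1.
Insert 940: h=5, slots 5,6,9 occupied -> index 3.
Table: [∅, 342, ∅, 940, ∅, 863, 478, ∅, ∅, 753, 581]

940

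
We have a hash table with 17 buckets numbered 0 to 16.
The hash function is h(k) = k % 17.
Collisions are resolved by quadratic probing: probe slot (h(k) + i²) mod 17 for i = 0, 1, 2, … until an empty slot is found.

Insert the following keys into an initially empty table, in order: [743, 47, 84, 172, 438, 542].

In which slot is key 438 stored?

Insert 743: h=12, slot 12 empty => index 12.
Insert 47: h=13, slot 13 empty => index 13.
Insert 84: h=16, slot 16 empty => index 16.
Insert 172: h=2, slot 2 empty => index 2.
Insert 438: h=13, slot 13 occupied => index 14.
Insert 542: h=15, slot 15 empty => index 15.
Table: [∅, ∅, 172, ∅, ∅, ∅, ∅, ∅, ∅, ∅, ∅, ∅, 743, 47, 438, 542, 84]

14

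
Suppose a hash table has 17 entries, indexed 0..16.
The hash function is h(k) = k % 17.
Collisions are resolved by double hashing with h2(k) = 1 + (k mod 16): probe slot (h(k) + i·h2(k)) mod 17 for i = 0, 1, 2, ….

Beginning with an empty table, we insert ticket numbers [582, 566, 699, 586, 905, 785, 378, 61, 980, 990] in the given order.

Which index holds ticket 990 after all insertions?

0

Insert 582: h=4, slot 4 empty → index 4.
Insert 566: h=5, slot 5 empty → index 5.
Insert 699: h=2, slot 2 empty → index 2.
Insert 586: h=8, slot 8 empty → index 8.
Insert 905: h=4, h2=10, slot 4 occupied → index 14.
Insert 785: h=3, slot 3 empty → index 3.
Insert 378: h=4, h2=11, slot 4 occupied → index 15.
Insert 61: h=10, slot 10 empty → index 10.
Insert 980: h=11, slot 11 empty → index 11.
Insert 990: h=4, h2=15, slots 4,2 occupied → index 0.
Table: [990, -, 699, 785, 582, 566, -, -, 586, -, 61, 980, -, -, 905, 378, -]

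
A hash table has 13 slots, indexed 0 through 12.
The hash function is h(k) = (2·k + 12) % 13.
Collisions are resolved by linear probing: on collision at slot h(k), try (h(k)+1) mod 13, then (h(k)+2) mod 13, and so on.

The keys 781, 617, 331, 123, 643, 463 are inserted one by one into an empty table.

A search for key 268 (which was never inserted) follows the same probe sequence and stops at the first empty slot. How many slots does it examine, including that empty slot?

781 hashes to 1; slot 1 is free -> place at 1.
617 hashes to 11; slot 11 is free -> place at 11.
331 hashes to 11; 11 taken -> place at 12.
123 hashes to 11; 11,12 taken -> place at 0.
643 hashes to 11; 11,12,0,1 taken -> place at 2.
463 hashes to 2; 2 taken -> place at 3.
Table: [123, 781, 643, 463, _, _, _, _, _, _, _, 617, 331]
Lookup 268: h=2, probe 2,3,4 → slot 4 empty, not found.

3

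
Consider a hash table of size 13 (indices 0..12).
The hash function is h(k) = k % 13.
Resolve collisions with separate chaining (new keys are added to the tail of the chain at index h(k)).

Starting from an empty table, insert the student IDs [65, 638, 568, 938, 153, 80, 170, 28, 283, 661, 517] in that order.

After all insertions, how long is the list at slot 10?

3

65 -> bucket 0
638 -> bucket 1
568 -> bucket 9
938 -> bucket 2
153 -> bucket 10
80 -> bucket 2 (collision)
170 -> bucket 1 (collision)
28 -> bucket 2 (collision)
283 -> bucket 10 (collision)
661 -> bucket 11
517 -> bucket 10 (collision)
Final buckets:
0: 65
1: 638 -> 170
2: 938 -> 80 -> 28
3: -
4: -
5: -
6: -
7: -
8: -
9: 568
10: 153 -> 283 -> 517
11: 661
12: -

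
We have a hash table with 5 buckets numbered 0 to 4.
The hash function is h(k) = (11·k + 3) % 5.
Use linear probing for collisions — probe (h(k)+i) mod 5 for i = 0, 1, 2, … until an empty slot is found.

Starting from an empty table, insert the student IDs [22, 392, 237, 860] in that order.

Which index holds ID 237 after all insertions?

Insert 22: h=0, slot 0 empty => index 0.
Insert 392: h=0, slot 0 occupied => index 1.
Insert 237: h=0, slots 0,1 occupied => index 2.
Insert 860: h=3, slot 3 empty => index 3.
Table: [22, 392, 237, 860, _]

2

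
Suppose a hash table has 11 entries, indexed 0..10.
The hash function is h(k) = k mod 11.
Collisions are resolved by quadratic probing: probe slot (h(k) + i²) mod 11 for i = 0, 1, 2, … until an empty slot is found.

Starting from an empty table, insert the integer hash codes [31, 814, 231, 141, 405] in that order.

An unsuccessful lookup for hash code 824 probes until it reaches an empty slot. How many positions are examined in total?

3

Insert 31: h=9, slot 9 empty -> index 9.
Insert 814: h=0, slot 0 empty -> index 0.
Insert 231: h=0, slot 0 occupied -> index 1.
Insert 141: h=9, slot 9 occupied -> index 10.
Insert 405: h=9, slots 9,10 occupied -> index 2.
Table: [814, 231, 405, -, -, -, -, -, -, 31, 141]
Lookup 824: h=10, probe 10,0,3 → slot 3 empty, not found.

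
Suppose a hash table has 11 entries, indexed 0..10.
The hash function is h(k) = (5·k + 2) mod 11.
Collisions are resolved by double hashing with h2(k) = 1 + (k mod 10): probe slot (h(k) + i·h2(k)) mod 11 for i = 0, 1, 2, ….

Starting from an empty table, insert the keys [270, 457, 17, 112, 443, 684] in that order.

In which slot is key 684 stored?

270: h=10 => slot 10
457: h=10, h2=8, probe 10,7 => slot 7
17: h=10, h2=8, probe 10,7,4 => slot 4
112: h=1 => slot 1
443: h=6 => slot 6
684: h=1, h2=5, probe 1,6,0 => slot 0
Table: [684, 112, —, —, 17, —, 443, 457, —, —, 270]

0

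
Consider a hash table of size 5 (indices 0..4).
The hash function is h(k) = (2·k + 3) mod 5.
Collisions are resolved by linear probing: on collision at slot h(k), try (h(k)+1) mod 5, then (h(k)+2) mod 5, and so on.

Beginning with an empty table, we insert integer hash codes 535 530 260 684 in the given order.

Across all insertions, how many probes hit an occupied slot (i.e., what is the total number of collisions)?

3

535 hashes to 3; slot 3 is free → place at 3.
530 hashes to 3; 3 taken → place at 4.
260 hashes to 3; 3,4 taken → place at 0.
684 hashes to 1; slot 1 is free → place at 1.
Table: [260, 684, ∅, 535, 530]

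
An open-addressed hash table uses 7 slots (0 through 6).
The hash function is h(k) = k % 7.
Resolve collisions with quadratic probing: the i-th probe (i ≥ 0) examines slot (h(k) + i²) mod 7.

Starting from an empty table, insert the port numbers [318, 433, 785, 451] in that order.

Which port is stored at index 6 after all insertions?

433

318: h=3 => slot 3
433: h=6 => slot 6
785: h=1 => slot 1
451: h=3, probe 3,4 => slot 4
Table: [—, 785, —, 318, 451, —, 433]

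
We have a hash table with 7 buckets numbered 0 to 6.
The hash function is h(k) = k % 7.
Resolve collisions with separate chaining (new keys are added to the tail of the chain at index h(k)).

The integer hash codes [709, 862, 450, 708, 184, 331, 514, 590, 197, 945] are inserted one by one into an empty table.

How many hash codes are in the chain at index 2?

Insert 709: h=2, bucket 2 empty -> new chain.
Insert 862: h=1, bucket 1 empty -> new chain.
Insert 450: h=2, bucket 2 nonempty -> append to chain.
Insert 708: h=1, bucket 1 nonempty -> append to chain.
Insert 184: h=2, bucket 2 nonempty -> append to chain.
Insert 331: h=2, bucket 2 nonempty -> append to chain.
Insert 514: h=3, bucket 3 empty -> new chain.
Insert 590: h=2, bucket 2 nonempty -> append to chain.
Insert 197: h=1, bucket 1 nonempty -> append to chain.
Insert 945: h=0, bucket 0 empty -> new chain.
Final buckets:
0: 945
1: 862 -> 708 -> 197
2: 709 -> 450 -> 184 -> 331 -> 590
3: 514
4: —
5: —
6: —

5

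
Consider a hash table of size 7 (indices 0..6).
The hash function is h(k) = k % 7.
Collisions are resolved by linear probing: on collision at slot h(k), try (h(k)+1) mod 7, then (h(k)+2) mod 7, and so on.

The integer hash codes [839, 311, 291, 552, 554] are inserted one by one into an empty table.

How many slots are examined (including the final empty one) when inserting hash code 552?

839 hashes to 6; slot 6 is free → place at 6.
311 hashes to 3; slot 3 is free → place at 3.
291 hashes to 4; slot 4 is free → place at 4.
552 hashes to 6; 6 taken → place at 0.
554 hashes to 1; slot 1 is free → place at 1.
Table: [552, 554, _, 311, 291, _, 839]

2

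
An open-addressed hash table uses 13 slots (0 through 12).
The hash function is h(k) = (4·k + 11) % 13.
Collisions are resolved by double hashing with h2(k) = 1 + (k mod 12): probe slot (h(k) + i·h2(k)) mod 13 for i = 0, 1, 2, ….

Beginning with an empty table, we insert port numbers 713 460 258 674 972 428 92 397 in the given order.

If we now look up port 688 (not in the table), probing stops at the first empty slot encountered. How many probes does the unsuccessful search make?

3

Insert 713: h=3, slot 3 empty → index 3.
Insert 460: h=5, slot 5 empty → index 5.
Insert 258: h=3, h2=7, slot 3 occupied → index 10.
Insert 674: h=3, h2=3, slot 3 occupied → index 6.
Insert 972: h=12, slot 12 empty → index 12.
Insert 428: h=7, slot 7 empty → index 7.
Insert 92: h=2, slot 2 empty → index 2.
Insert 397: h=0, slot 0 empty → index 0.
Table: [397, ∅, 92, 713, ∅, 460, 674, 428, ∅, ∅, 258, ∅, 972]
Lookup 688: h=7, h2=5, probe 7,12,4 → slot 4 empty, not found.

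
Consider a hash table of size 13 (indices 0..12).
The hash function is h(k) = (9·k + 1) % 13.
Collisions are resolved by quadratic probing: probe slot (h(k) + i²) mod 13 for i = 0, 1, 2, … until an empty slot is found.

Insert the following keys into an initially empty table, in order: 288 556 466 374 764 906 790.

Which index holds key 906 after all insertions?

5

288: h=6 -> slot 6
556: h=0 -> slot 0
466: h=9 -> slot 9
374: h=0, probe 0,1 -> slot 1
764: h=0, probe 0,1,4 -> slot 4
906: h=4, probe 4,5 -> slot 5
790: h=0, probe 0,1,4,9,3 -> slot 3
Table: [556, 374, -, 790, 764, 906, 288, -, -, 466, -, -, -]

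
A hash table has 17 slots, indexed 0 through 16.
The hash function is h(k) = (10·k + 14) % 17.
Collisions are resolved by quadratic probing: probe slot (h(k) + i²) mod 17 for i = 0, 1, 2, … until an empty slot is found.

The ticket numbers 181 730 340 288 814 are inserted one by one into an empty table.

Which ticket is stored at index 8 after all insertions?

181: h=5 -> slot 5
730: h=4 -> slot 4
340: h=14 -> slot 14
288: h=4, probe 4,5,8 -> slot 8
814: h=11 -> slot 11
Table: [—, —, —, —, 730, 181, —, —, 288, —, —, 814, —, —, 340, —, —]

288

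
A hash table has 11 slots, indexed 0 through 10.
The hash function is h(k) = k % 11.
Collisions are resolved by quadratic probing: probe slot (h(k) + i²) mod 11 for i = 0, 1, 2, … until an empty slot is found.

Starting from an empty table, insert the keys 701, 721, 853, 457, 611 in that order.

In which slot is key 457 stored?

10

701 hashes to 8; slot 8 is free -> place at 8.
721 hashes to 6; slot 6 is free -> place at 6.
853 hashes to 6; 6 taken -> place at 7.
457 hashes to 6; 6,7 taken -> place at 10.
611 hashes to 6; 6,7,10 taken -> place at 4.
Table: [∅, ∅, ∅, ∅, 611, ∅, 721, 853, 701, ∅, 457]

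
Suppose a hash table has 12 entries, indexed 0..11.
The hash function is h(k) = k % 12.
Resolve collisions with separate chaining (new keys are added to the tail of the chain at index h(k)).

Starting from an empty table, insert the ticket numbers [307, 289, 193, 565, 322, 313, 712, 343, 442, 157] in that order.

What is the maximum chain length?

5

307 -> bucket 7
289 -> bucket 1
193 -> bucket 1 (collision)
565 -> bucket 1 (collision)
322 -> bucket 10
313 -> bucket 1 (collision)
712 -> bucket 4
343 -> bucket 7 (collision)
442 -> bucket 10 (collision)
157 -> bucket 1 (collision)
Final buckets:
0: .
1: 289 -> 193 -> 565 -> 313 -> 157
2: .
3: .
4: 712
5: .
6: .
7: 307 -> 343
8: .
9: .
10: 322 -> 442
11: .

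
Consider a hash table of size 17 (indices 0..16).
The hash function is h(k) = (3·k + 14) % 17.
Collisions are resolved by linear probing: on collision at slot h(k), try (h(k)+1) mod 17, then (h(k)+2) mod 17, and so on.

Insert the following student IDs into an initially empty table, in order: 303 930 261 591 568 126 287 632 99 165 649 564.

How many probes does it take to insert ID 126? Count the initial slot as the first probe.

3

303 hashes to 5; slot 5 is free → place at 5.
930 hashes to 16; slot 16 is free → place at 16.
261 hashes to 15; slot 15 is free → place at 15.
591 hashes to 2; slot 2 is free → place at 2.
568 hashes to 1; slot 1 is free → place at 1.
126 hashes to 1; 1,2 taken → place at 3.
287 hashes to 8; slot 8 is free → place at 8.
632 hashes to 6; slot 6 is free → place at 6.
99 hashes to 5; 5,6 taken → place at 7.
165 hashes to 16; 16 taken → place at 0.
649 hashes to 6; 6,7,8 taken → place at 9.
564 hashes to 6; 6,7,8,9 taken → place at 10.
Table: [165, 568, 591, 126, —, 303, 632, 99, 287, 649, 564, —, —, —, —, 261, 930]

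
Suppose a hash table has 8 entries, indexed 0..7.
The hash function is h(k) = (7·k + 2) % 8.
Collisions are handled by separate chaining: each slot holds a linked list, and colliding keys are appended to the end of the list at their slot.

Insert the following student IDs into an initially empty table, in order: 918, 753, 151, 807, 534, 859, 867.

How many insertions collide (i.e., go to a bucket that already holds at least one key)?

918 -> bucket 4
753 -> bucket 1
151 -> bucket 3
807 -> bucket 3 (collision)
534 -> bucket 4 (collision)
859 -> bucket 7
867 -> bucket 7 (collision)
Final buckets:
0: _
1: 753
2: _
3: 151 -> 807
4: 918 -> 534
5: _
6: _
7: 859 -> 867

3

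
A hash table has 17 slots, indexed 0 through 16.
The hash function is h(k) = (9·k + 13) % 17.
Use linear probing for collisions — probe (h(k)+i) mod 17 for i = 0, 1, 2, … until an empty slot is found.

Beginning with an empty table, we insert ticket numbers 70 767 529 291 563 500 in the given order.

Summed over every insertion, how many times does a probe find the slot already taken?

70: h=14 => slot 14
767: h=14, probe 14,15 => slot 15
529: h=14, probe 14,15,16 => slot 16
291: h=14, probe 14,15,16,0 => slot 0
563: h=14, probe 14,15,16,0,1 => slot 1
500: h=8 => slot 8
Table: [291, 563, ∅, ∅, ∅, ∅, ∅, ∅, 500, ∅, ∅, ∅, ∅, ∅, 70, 767, 529]

10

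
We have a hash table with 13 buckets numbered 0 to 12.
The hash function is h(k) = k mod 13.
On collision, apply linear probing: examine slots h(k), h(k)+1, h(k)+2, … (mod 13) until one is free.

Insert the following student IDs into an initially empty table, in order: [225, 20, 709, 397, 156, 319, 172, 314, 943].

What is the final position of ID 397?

9

Insert 225: h=4, slot 4 empty -> index 4.
Insert 20: h=7, slot 7 empty -> index 7.
Insert 709: h=7, slot 7 occupied -> index 8.
Insert 397: h=7, slots 7,8 occupied -> index 9.
Insert 156: h=0, slot 0 empty -> index 0.
Insert 319: h=7, slots 7,8,9 occupied -> index 10.
Insert 172: h=3, slot 3 empty -> index 3.
Insert 314: h=2, slot 2 empty -> index 2.
Insert 943: h=7, slots 7,8,9,10 occupied -> index 11.
Table: [156, —, 314, 172, 225, —, —, 20, 709, 397, 319, 943, —]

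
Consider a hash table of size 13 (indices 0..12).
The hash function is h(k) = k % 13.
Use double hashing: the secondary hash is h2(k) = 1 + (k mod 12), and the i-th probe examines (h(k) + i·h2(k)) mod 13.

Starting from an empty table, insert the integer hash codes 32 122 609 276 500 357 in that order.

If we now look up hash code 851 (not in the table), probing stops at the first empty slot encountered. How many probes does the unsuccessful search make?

Insert 32: h=6, slot 6 empty -> index 6.
Insert 122: h=5, slot 5 empty -> index 5.
Insert 609: h=11, slot 11 empty -> index 11.
Insert 276: h=3, slot 3 empty -> index 3.
Insert 500: h=6, h2=9, slot 6 occupied -> index 2.
Insert 357: h=6, h2=10, slots 6,3 occupied -> index 0.
Table: [357, ., 500, 276, ., 122, 32, ., ., ., ., 609, .]
Lookup 851: h=6, h2=12, probe 6,5,4 → slot 4 empty, not found.

3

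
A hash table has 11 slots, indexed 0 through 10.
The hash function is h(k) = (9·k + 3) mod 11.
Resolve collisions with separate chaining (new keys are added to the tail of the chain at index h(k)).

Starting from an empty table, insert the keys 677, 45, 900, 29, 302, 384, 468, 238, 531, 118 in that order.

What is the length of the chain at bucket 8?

1

677 -> bucket 2
45 -> bucket 1
900 -> bucket 7
29 -> bucket 0
302 -> bucket 4
384 -> bucket 5
468 -> bucket 2 (collision)
238 -> bucket 0 (collision)
531 -> bucket 8
118 -> bucket 9
Final buckets:
0: 29 -> 238
1: 45
2: 677 -> 468
3: -
4: 302
5: 384
6: -
7: 900
8: 531
9: 118
10: -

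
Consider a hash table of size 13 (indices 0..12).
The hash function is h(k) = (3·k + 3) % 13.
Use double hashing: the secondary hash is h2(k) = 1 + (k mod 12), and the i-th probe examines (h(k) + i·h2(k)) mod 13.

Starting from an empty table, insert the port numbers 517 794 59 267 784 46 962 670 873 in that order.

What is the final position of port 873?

Insert 517: h=7, slot 7 empty → index 7.
Insert 794: h=6, slot 6 empty → index 6.
Insert 59: h=11, slot 11 empty → index 11.
Insert 267: h=11, h2=4, slot 11 occupied → index 2.
Insert 784: h=2, h2=5, slots 2,7 occupied → index 12.
Insert 46: h=11, h2=11, slot 11 occupied → index 9.
Insert 962: h=3, slot 3 empty → index 3.
Insert 670: h=11, h2=11, slots 11,9,7 occupied → index 5.
Insert 873: h=9, h2=10, slots 9,6,3 occupied → index 0.
Table: [873, ∅, 267, 962, ∅, 670, 794, 517, ∅, 46, ∅, 59, 784]

0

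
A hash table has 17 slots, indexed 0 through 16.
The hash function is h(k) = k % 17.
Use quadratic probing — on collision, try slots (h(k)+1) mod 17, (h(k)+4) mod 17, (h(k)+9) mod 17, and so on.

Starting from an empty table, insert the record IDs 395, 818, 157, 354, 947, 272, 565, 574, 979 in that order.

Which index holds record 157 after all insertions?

395 hashes to 4; slot 4 is free → place at 4.
818 hashes to 2; slot 2 is free → place at 2.
157 hashes to 4; 4 taken → place at 5.
354 hashes to 14; slot 14 is free → place at 14.
947 hashes to 12; slot 12 is free → place at 12.
272 hashes to 0; slot 0 is free → place at 0.
565 hashes to 4; 4,5 taken → place at 8.
574 hashes to 13; slot 13 is free → place at 13.
979 hashes to 10; slot 10 is free → place at 10.
Table: [272, —, 818, —, 395, 157, —, —, 565, —, 979, —, 947, 574, 354, —, —]

5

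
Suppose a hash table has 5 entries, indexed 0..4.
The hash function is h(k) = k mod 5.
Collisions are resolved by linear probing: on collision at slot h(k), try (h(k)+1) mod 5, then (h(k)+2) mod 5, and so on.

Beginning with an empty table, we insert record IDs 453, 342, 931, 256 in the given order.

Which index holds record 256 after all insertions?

453 hashes to 3; slot 3 is free → place at 3.
342 hashes to 2; slot 2 is free → place at 2.
931 hashes to 1; slot 1 is free → place at 1.
256 hashes to 1; 1,2,3 taken → place at 4.
Table: [., 931, 342, 453, 256]

4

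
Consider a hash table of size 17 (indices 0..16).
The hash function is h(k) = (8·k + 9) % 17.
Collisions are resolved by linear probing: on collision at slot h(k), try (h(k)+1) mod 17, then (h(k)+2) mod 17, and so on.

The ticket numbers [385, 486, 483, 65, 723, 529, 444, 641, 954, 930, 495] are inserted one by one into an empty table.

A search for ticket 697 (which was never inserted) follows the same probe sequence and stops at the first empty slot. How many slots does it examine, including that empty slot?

7

385: h=12 -> slot 12
486: h=4 -> slot 4
483: h=14 -> slot 14
65: h=2 -> slot 2
723: h=13 -> slot 13
529: h=8 -> slot 8
444: h=8, probe 8,9 -> slot 9
641: h=3 -> slot 3
954: h=8, probe 8,9,10 -> slot 10
930: h=3, probe 3,4,5 -> slot 5
495: h=8, probe 8,9,10,11 -> slot 11
Table: [-, -, 65, 641, 486, 930, -, -, 529, 444, 954, 495, 385, 723, 483, -, -]
Lookup 697: h=9, probe 9,10,11,12,13,14,15 → slot 15 empty, not found.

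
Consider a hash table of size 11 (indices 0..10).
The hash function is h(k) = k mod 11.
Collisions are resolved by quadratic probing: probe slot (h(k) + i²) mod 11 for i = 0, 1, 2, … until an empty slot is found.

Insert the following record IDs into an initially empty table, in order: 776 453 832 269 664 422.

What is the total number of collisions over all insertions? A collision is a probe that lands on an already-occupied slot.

2

776: h=6 -> slot 6
453: h=2 -> slot 2
832: h=7 -> slot 7
269: h=5 -> slot 5
664: h=4 -> slot 4
422: h=4, probe 4,5,8 -> slot 8
Table: [_, _, 453, _, 664, 269, 776, 832, 422, _, _]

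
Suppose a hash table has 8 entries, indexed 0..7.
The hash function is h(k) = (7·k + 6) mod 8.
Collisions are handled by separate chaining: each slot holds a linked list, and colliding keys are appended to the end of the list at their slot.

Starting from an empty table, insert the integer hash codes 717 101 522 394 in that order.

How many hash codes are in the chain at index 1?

2

717 -> bucket 1
101 -> bucket 1 (collision)
522 -> bucket 4
394 -> bucket 4 (collision)
Final buckets:
0: ∅
1: 717 -> 101
2: ∅
3: ∅
4: 522 -> 394
5: ∅
6: ∅
7: ∅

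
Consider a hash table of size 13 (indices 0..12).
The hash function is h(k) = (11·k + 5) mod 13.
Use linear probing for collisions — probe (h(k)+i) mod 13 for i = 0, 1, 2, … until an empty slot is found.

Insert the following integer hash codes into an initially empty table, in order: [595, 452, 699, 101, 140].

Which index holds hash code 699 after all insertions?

0

Insert 595: h=11, slot 11 empty -> index 11.
Insert 452: h=11, slot 11 occupied -> index 12.
Insert 699: h=11, slots 11,12 occupied -> index 0.
Insert 101: h=11, slots 11,12,0 occupied -> index 1.
Insert 140: h=11, slots 11,12,0,1 occupied -> index 2.
Table: [699, 101, 140, ., ., ., ., ., ., ., ., 595, 452]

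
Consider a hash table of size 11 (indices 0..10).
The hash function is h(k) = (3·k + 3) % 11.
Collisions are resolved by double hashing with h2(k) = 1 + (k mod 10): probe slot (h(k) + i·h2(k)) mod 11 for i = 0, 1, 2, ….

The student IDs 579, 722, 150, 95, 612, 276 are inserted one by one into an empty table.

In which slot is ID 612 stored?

0

579 hashes to 2; slot 2 is free => place at 2.
722 hashes to 2, h2=3; 2 taken => place at 5.
150 hashes to 2, h2=1; 2 taken => place at 3.
95 hashes to 2, h2=6; 2 taken => place at 8.
612 hashes to 2, h2=3; 2,5,8 taken => place at 0.
276 hashes to 6; slot 6 is free => place at 6.
Table: [612, -, 579, 150, -, 722, 276, -, 95, -, -]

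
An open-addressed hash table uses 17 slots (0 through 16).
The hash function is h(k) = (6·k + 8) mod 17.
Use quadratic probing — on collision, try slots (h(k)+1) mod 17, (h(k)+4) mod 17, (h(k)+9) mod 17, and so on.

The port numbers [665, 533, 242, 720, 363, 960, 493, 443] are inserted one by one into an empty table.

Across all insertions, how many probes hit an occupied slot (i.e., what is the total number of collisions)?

Insert 665: h=3, slot 3 empty -> index 3.
Insert 533: h=10, slot 10 empty -> index 10.
Insert 242: h=15, slot 15 empty -> index 15.
Insert 720: h=10, slot 10 occupied -> index 11.
Insert 363: h=10, slots 10,11 occupied -> index 14.
Insert 960: h=5, slot 5 empty -> index 5.
Insert 493: h=8, slot 8 empty -> index 8.
Insert 443: h=14, slots 14,15 occupied -> index 1.
Table: [-, 443, -, 665, -, 960, -, -, 493, -, 533, 720, -, -, 363, 242, -]

5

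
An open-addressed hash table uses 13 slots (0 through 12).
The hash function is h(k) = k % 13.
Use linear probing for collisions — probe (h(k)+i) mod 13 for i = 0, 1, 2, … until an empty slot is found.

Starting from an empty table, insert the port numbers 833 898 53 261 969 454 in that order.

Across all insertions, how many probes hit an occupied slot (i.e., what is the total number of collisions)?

833: h=1 -> slot 1
898: h=1, probe 1,2 -> slot 2
53: h=1, probe 1,2,3 -> slot 3
261: h=1, probe 1,2,3,4 -> slot 4
969: h=7 -> slot 7
454: h=12 -> slot 12
Table: [_, 833, 898, 53, 261, _, _, 969, _, _, _, _, 454]

6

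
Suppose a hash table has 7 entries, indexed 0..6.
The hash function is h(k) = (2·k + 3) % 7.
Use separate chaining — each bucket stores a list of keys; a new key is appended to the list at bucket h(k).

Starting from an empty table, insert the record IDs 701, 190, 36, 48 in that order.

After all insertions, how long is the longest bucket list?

Insert 701: h=5, bucket 5 empty → new chain.
Insert 190: h=5, bucket 5 nonempty → append to chain.
Insert 36: h=5, bucket 5 nonempty → append to chain.
Insert 48: h=1, bucket 1 empty → new chain.
Final buckets:
0: .
1: 48
2: .
3: .
4: .
5: 701 -> 190 -> 36
6: .

3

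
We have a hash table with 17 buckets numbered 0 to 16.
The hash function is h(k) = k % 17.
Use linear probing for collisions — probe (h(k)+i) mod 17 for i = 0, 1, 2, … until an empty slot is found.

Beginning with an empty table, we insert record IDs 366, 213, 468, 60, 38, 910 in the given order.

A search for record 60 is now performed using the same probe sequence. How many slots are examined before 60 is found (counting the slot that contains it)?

4

Insert 366: h=9, slot 9 empty -> index 9.
Insert 213: h=9, slot 9 occupied -> index 10.
Insert 468: h=9, slots 9,10 occupied -> index 11.
Insert 60: h=9, slots 9,10,11 occupied -> index 12.
Insert 38: h=4, slot 4 empty -> index 4.
Insert 910: h=9, slots 9,10,11,12 occupied -> index 13.
Table: [-, -, -, -, 38, -, -, -, -, 366, 213, 468, 60, 910, -, -, -]
Lookup 60: h=9, probe 9,10,11,12 → found at 12.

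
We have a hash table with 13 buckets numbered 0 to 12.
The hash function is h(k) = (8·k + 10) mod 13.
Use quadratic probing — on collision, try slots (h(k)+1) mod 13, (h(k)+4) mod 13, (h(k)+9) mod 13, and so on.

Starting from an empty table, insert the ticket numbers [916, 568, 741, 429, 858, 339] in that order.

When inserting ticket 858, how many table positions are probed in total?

916 hashes to 6; slot 6 is free => place at 6.
568 hashes to 4; slot 4 is free => place at 4.
741 hashes to 10; slot 10 is free => place at 10.
429 hashes to 10; 10 taken => place at 11.
858 hashes to 10; 10,11 taken => place at 1.
339 hashes to 5; slot 5 is free => place at 5.
Table: [—, 858, —, —, 568, 339, 916, —, —, —, 741, 429, —]

3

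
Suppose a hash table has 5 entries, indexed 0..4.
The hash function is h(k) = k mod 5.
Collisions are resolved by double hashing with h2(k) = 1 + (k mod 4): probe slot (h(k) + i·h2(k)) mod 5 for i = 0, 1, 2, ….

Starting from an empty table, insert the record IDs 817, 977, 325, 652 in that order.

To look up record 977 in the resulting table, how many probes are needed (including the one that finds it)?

2

817: h=2 -> slot 2
977: h=2, h2=2, probe 2,4 -> slot 4
325: h=0 -> slot 0
652: h=2, h2=1, probe 2,3 -> slot 3
Table: [325, ∅, 817, 652, 977]
Lookup 977: h=2, h2=2, probe 2,4 → found at 4.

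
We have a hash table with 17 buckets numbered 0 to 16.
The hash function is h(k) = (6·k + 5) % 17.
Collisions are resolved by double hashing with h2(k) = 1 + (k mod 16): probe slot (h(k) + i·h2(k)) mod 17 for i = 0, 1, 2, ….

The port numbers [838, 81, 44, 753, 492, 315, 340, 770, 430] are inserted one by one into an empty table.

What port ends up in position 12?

430

Insert 838: h=1, slot 1 empty => index 1.
Insert 81: h=15, slot 15 empty => index 15.
Insert 44: h=14, slot 14 empty => index 14.
Insert 753: h=1, h2=2, slot 1 occupied => index 3.
Insert 492: h=16, slot 16 empty => index 16.
Insert 315: h=8, slot 8 empty => index 8.
Insert 340: h=5, slot 5 empty => index 5.
Insert 770: h=1, h2=3, slot 1 occupied => index 4.
Insert 430: h=1, h2=15, slots 1,16,14 occupied => index 12.
Table: [., 838, ., 753, 770, 340, ., ., 315, ., ., ., 430, ., 44, 81, 492]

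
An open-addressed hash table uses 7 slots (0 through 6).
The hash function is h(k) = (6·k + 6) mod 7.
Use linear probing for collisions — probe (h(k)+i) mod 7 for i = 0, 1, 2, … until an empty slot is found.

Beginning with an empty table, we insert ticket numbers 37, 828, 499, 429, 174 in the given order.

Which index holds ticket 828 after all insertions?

37: h=4 => slot 4
828: h=4, probe 4,5 => slot 5
499: h=4, probe 4,5,6 => slot 6
429: h=4, probe 4,5,6,0 => slot 0
174: h=0, probe 0,1 => slot 1
Table: [429, 174, _, _, 37, 828, 499]

5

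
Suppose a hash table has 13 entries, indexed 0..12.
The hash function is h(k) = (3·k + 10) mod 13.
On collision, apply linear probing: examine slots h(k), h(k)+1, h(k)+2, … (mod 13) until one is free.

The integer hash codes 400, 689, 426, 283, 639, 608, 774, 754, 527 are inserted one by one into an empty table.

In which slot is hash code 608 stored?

5

Insert 400: h=1, slot 1 empty → index 1.
Insert 689: h=10, slot 10 empty → index 10.
Insert 426: h=1, slot 1 occupied → index 2.
Insert 283: h=1, slots 1,2 occupied → index 3.
Insert 639: h=3, slot 3 occupied → index 4.
Insert 608: h=1, slots 1,2,3,4 occupied → index 5.
Insert 774: h=5, slot 5 occupied → index 6.
Insert 754: h=10, slot 10 occupied → index 11.
Insert 527: h=5, slots 5,6 occupied → index 7.
Table: [., 400, 426, 283, 639, 608, 774, 527, ., ., 689, 754, .]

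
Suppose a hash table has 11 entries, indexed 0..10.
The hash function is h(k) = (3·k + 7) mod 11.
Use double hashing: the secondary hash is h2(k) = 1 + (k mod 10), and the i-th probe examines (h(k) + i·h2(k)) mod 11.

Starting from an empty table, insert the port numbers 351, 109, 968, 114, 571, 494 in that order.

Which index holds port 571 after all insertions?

Insert 351: h=4, slot 4 empty -> index 4.
Insert 109: h=4, h2=10, slot 4 occupied -> index 3.
Insert 968: h=7, slot 7 empty -> index 7.
Insert 114: h=8, slot 8 empty -> index 8.
Insert 571: h=4, h2=2, slot 4 occupied -> index 6.
Insert 494: h=4, h2=5, slot 4 occupied -> index 9.
Table: [_, _, _, 109, 351, _, 571, 968, 114, 494, _]

6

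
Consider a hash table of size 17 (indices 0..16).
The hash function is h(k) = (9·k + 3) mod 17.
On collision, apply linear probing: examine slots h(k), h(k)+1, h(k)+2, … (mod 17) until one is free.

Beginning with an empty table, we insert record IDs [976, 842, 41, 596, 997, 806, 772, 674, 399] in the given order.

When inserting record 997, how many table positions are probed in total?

976: h=15 -> slot 15
842: h=16 -> slot 16
41: h=15, probe 15,16,0 -> slot 0
596: h=12 -> slot 12
997: h=0, probe 0,1 -> slot 1
806: h=15, probe 15,16,0,1,2 -> slot 2
772: h=15, probe 15,16,0,1,2,3 -> slot 3
674: h=0, probe 0,1,2,3,4 -> slot 4
399: h=7 -> slot 7
Table: [41, 997, 806, 772, 674, _, _, 399, _, _, _, _, 596, _, _, 976, 842]

2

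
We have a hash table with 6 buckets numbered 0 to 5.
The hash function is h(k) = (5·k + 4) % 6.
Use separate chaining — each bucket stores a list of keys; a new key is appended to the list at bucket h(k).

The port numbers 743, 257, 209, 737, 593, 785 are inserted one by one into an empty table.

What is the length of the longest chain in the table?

6

743 → bucket 5
257 → bucket 5 (collision)
209 → bucket 5 (collision)
737 → bucket 5 (collision)
593 → bucket 5 (collision)
785 → bucket 5 (collision)
Final buckets:
0: .
1: .
2: .
3: .
4: .
5: 743 -> 257 -> 209 -> 737 -> 593 -> 785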